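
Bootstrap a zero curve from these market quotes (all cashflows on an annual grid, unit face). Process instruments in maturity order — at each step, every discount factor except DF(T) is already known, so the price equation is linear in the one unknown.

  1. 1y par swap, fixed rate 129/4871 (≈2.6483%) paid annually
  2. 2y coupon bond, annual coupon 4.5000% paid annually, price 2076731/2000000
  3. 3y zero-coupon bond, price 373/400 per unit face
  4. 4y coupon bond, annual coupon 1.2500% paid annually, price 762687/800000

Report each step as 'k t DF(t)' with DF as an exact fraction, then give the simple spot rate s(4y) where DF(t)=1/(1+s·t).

1 1 4871/5000
2 2 9517/10000
3 3 373/400
4 4 9063/10000
s(4y) = (1/(9063/10000) − 1)/(4) = 937/36252 ≈ 2.5847%

step 1 [1y] swap r/1=129/4871: DF=(1 − 129/4871·(0))/(1+129/4871) = 4871/5000 ≈ 0.974200
step 2 [2y] bond c/1=9/200: DF=(2076731/2000000 − 9/200·(0.974200))/(1+9/200) = 9517/10000 ≈ 0.951700
step 3 [3y] zero: DF = P = 373/400 ≈ 0.932500
step 4 [4y] bond c/1=1/80: DF=(762687/800000 − 1/80·(0.974200+0.951700+0.932500))/(1+1/80) = 9063/10000 ≈ 0.906300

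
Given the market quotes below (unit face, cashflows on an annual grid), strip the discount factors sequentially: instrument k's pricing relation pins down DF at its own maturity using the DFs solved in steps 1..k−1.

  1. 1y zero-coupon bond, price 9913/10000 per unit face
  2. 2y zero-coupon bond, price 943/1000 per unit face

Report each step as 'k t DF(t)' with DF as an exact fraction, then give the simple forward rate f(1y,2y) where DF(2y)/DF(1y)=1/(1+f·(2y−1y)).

1 1 9913/10000
2 2 943/1000
f(1y,2y) = ((9913/10000)/(943/1000) − 1)/(1) = 21/410 ≈ 5.1220%

step 1 [1y] zero: DF = P = 9913/10000 ≈ 0.991300
step 2 [2y] zero: DF = P = 943/1000 ≈ 0.943000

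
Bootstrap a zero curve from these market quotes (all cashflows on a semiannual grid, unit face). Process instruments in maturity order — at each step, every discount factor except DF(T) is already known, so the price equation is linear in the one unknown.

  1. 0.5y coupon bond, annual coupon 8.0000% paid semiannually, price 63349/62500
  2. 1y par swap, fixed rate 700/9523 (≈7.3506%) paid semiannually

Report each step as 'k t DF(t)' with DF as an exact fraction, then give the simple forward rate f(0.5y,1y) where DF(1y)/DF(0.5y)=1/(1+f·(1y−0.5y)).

step 1 [0.5y] bond c/2=1/25: DF=(63349/62500 − 1/25·(0))/(1+1/25) = 4873/5000 ≈ 0.974600
step 2 [1y] swap r/2=350/9523: DF=(1 − 350/9523·(0.974600))/(1+350/9523) = 93/100 ≈ 0.930000

1 1/2 4873/5000
2 1 93/100
f(0.5y,1y) = ((4873/5000)/(93/100) − 1)/(1/2) = 223/2325 ≈ 9.5914%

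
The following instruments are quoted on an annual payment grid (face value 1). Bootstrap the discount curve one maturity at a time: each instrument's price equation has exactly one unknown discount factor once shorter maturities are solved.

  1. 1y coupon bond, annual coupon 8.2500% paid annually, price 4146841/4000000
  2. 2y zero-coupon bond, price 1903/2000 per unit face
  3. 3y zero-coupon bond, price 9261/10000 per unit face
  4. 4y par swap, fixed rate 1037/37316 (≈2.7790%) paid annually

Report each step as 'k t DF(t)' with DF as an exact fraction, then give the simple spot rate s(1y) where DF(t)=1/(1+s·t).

step 1 [1y] bond c/1=33/400: DF=(4146841/4000000 − 33/400·(0))/(1+33/400) = 9577/10000 ≈ 0.957700
step 2 [2y] zero: DF = P = 1903/2000 ≈ 0.951500
step 3 [3y] zero: DF = P = 9261/10000 ≈ 0.926100
step 4 [4y] swap r/1=1037/37316: DF=(1 − 1037/37316·(0.957700+0.951500+0.926100))/(1+1037/37316) = 8963/10000 ≈ 0.896300

1 1 9577/10000
2 2 1903/2000
3 3 9261/10000
4 4 8963/10000
s(1y) = (1/(9577/10000) − 1)/(1) = 423/9577 ≈ 4.4168%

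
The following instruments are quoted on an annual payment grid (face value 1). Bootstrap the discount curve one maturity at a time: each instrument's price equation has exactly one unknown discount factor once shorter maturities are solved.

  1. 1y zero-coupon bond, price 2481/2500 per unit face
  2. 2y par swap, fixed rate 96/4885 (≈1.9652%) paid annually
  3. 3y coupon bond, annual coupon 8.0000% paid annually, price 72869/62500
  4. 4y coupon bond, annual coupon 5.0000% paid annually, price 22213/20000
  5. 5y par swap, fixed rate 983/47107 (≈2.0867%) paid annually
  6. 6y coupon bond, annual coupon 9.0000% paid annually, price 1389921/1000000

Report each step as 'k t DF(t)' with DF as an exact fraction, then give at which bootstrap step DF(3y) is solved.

step 1 [1y] zero: DF = P = 2481/2500 ≈ 0.992400
step 2 [2y] swap r/1=96/4885: DF=(1 − 96/4885·(0.992400))/(1+96/4885) = 601/625 ≈ 0.961600
step 3 [3y] bond c/1=2/25: DF=(72869/62500 − 2/25·(0.992400+0.961600))/(1+2/25) = 2337/2500 ≈ 0.934800
step 4 [4y] bond c/1=1/20: DF=(22213/20000 − 1/20·(0.992400+0.961600+0.934800))/(1+1/20) = 4601/5000 ≈ 0.920200
step 5 [5y] swap r/1=983/47107: DF=(1 − 983/47107·(0.992400+0.961600+0.934800+0.920200))/(1+983/47107) = 9017/10000 ≈ 0.901700
step 6 [6y] bond c/1=9/100: DF=(1389921/1000000 − 9/100·(0.992400+0.961600+0.934800+0.920200+0.901700))/(1+9/100) = 4431/5000 ≈ 0.886200

1 1 2481/2500
2 2 601/625
3 3 2337/2500
4 4 4601/5000
5 5 9017/10000
6 6 4431/5000
DF(3y) is solved at step 3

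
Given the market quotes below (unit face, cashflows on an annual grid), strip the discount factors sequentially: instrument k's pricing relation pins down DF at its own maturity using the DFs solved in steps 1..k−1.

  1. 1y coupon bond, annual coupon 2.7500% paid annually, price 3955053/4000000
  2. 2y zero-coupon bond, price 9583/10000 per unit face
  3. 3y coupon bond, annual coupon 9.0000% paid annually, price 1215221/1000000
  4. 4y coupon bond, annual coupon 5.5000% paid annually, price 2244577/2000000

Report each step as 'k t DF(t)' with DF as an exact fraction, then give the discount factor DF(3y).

1 1 9623/10000
2 2 9583/10000
3 3 9563/10000
4 4 4569/5000
DF(3y) = 9563/10000 ≈ 0.956300

step 1 [1y] bond c/1=11/400: DF=(3955053/4000000 − 11/400·(0))/(1+11/400) = 9623/10000 ≈ 0.962300
step 2 [2y] zero: DF = P = 9583/10000 ≈ 0.958300
step 3 [3y] bond c/1=9/100: DF=(1215221/1000000 − 9/100·(0.962300+0.958300))/(1+9/100) = 9563/10000 ≈ 0.956300
step 4 [4y] bond c/1=11/200: DF=(2244577/2000000 − 11/200·(0.962300+0.958300+0.956300))/(1+11/200) = 4569/5000 ≈ 0.913800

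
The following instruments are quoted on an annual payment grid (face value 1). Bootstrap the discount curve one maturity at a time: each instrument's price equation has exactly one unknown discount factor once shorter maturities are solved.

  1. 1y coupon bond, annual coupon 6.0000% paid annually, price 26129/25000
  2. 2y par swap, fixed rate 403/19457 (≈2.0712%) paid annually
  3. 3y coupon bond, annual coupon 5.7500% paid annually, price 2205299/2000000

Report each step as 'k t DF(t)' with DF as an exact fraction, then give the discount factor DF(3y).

step 1 [1y] bond c/1=3/50: DF=(26129/25000 − 3/50·(0))/(1+3/50) = 493/500 ≈ 0.986000
step 2 [2y] swap r/1=403/19457: DF=(1 − 403/19457·(0.986000))/(1+403/19457) = 9597/10000 ≈ 0.959700
step 3 [3y] bond c/1=23/400: DF=(2205299/2000000 − 23/400·(0.986000+0.959700))/(1+23/400) = 9369/10000 ≈ 0.936900

1 1 493/500
2 2 9597/10000
3 3 9369/10000
DF(3y) = 9369/10000 ≈ 0.936900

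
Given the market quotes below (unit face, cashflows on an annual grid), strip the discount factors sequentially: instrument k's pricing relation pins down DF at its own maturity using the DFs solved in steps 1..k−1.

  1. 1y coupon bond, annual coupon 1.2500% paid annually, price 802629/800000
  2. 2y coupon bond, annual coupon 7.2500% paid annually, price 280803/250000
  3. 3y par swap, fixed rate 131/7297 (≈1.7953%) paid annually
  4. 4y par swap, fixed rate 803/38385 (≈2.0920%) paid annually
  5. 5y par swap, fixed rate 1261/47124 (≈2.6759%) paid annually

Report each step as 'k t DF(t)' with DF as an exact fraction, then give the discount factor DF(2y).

1 1 9909/10000
2 2 9803/10000
3 3 2369/2500
4 4 9197/10000
5 5 8739/10000
DF(2y) = 9803/10000 ≈ 0.980300

step 1 [1y] bond c/1=1/80: DF=(802629/800000 − 1/80·(0))/(1+1/80) = 9909/10000 ≈ 0.990900
step 2 [2y] bond c/1=29/400: DF=(280803/250000 − 29/400·(0.990900))/(1+29/400) = 9803/10000 ≈ 0.980300
step 3 [3y] swap r/1=131/7297: DF=(1 − 131/7297·(0.990900+0.980300))/(1+131/7297) = 2369/2500 ≈ 0.947600
step 4 [4y] swap r/1=803/38385: DF=(1 − 803/38385·(0.990900+0.980300+0.947600))/(1+803/38385) = 9197/10000 ≈ 0.919700
step 5 [5y] swap r/1=1261/47124: DF=(1 − 1261/47124·(0.990900+0.980300+0.947600+0.919700))/(1+1261/47124) = 8739/10000 ≈ 0.873900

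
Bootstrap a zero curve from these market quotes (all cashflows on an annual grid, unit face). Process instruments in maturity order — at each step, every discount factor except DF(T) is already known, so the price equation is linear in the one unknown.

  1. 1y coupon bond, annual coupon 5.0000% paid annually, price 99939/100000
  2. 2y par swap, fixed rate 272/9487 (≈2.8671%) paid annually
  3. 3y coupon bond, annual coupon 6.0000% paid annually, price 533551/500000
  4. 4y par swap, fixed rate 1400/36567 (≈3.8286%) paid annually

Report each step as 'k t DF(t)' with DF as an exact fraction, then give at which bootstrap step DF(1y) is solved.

1 1 4759/5000
2 2 591/625
3 3 8993/10000
4 4 43/50
DF(1y) is solved at step 1

step 1 [1y] bond c/1=1/20: DF=(99939/100000 − 1/20·(0))/(1+1/20) = 4759/5000 ≈ 0.951800
step 2 [2y] swap r/1=272/9487: DF=(1 − 272/9487·(0.951800))/(1+272/9487) = 591/625 ≈ 0.945600
step 3 [3y] bond c/1=3/50: DF=(533551/500000 − 3/50·(0.951800+0.945600))/(1+3/50) = 8993/10000 ≈ 0.899300
step 4 [4y] swap r/1=1400/36567: DF=(1 − 1400/36567·(0.951800+0.945600+0.899300))/(1+1400/36567) = 43/50 ≈ 0.860000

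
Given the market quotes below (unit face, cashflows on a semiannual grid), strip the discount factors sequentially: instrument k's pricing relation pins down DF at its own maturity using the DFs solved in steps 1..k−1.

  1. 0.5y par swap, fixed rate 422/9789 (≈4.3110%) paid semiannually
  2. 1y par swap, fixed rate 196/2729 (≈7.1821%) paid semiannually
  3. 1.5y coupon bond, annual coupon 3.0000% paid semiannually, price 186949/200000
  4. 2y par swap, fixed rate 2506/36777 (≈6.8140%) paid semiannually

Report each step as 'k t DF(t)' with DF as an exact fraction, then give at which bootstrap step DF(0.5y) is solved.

1 1/2 9789/10000
2 1 4657/5000
3 3/2 8927/10000
4 2 8747/10000
DF(0.5y) is solved at step 1

step 1 [0.5y] swap r/2=211/9789: DF=(1 − 211/9789·(0))/(1+211/9789) = 9789/10000 ≈ 0.978900
step 2 [1y] swap r/2=98/2729: DF=(1 − 98/2729·(0.978900))/(1+98/2729) = 4657/5000 ≈ 0.931400
step 3 [1.5y] bond c/2=3/200: DF=(186949/200000 − 3/200·(0.978900+0.931400))/(1+3/200) = 8927/10000 ≈ 0.892700
step 4 [2y] swap r/2=1253/36777: DF=(1 − 1253/36777·(0.978900+0.931400+0.892700))/(1+1253/36777) = 8747/10000 ≈ 0.874700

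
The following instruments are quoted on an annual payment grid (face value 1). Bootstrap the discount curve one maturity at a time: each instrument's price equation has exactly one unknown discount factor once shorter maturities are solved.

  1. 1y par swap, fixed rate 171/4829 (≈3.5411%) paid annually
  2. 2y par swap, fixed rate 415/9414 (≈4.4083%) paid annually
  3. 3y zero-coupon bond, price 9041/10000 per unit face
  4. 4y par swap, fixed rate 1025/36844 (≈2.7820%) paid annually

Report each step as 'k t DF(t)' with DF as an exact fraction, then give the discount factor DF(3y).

1 1 4829/5000
2 2 917/1000
3 3 9041/10000
4 4 359/400
DF(3y) = 9041/10000 ≈ 0.904100

step 1 [1y] swap r/1=171/4829: DF=(1 − 171/4829·(0))/(1+171/4829) = 4829/5000 ≈ 0.965800
step 2 [2y] swap r/1=415/9414: DF=(1 − 415/9414·(0.965800))/(1+415/9414) = 917/1000 ≈ 0.917000
step 3 [3y] zero: DF = P = 9041/10000 ≈ 0.904100
step 4 [4y] swap r/1=1025/36844: DF=(1 − 1025/36844·(0.965800+0.917000+0.904100))/(1+1025/36844) = 359/400 ≈ 0.897500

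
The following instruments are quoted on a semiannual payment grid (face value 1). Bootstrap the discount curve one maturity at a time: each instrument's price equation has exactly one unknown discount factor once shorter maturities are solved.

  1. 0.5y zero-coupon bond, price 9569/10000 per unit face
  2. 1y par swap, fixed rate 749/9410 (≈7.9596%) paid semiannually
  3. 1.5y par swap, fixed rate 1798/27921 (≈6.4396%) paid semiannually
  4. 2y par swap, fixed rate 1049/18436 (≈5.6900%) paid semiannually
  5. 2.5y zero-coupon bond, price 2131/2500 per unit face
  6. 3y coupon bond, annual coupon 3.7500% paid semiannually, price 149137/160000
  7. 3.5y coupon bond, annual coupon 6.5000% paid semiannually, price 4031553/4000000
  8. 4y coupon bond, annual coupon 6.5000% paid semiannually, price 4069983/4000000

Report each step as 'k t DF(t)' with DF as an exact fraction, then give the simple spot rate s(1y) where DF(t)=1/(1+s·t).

step 1 [0.5y] zero: DF = P = 9569/10000 ≈ 0.956900
step 2 [1y] swap r/2=749/18820: DF=(1 − 749/18820·(0.956900))/(1+749/18820) = 9251/10000 ≈ 0.925100
step 3 [1.5y] swap r/2=899/27921: DF=(1 − 899/27921·(0.956900+0.925100))/(1+899/27921) = 9101/10000 ≈ 0.910100
step 4 [2y] swap r/2=1049/36872: DF=(1 − 1049/36872·(0.956900+0.925100+0.910100))/(1+1049/36872) = 8951/10000 ≈ 0.895100
step 5 [2.5y] zero: DF = P = 2131/2500 ≈ 0.852400
step 6 [3y] bond c/2=3/160: DF=(149137/160000 − 3/160·(0.956900+0.925100+0.910100+0.895100+0.852400))/(1+3/160) = 4157/5000 ≈ 0.831400
step 7 [3.5y] bond c/2=13/400: DF=(4031553/4000000 − 13/400·(0.956900+0.925100+0.910100+0.895100+0.852400+0.831400))/(1+13/400) = 8071/10000 ≈ 0.807100
step 8 [4y] bond c/2=13/400: DF=(4069983/4000000 − 13/400·(0.956900+0.925100+0.910100+0.895100+0.852400+0.831400+0.807100))/(1+13/400) = 791/1000 ≈ 0.791000

1 1/2 9569/10000
2 1 9251/10000
3 3/2 9101/10000
4 2 8951/10000
5 5/2 2131/2500
6 3 4157/5000
7 7/2 8071/10000
8 4 791/1000
s(1y) = (1/(9251/10000) − 1)/(1) = 749/9251 ≈ 8.0964%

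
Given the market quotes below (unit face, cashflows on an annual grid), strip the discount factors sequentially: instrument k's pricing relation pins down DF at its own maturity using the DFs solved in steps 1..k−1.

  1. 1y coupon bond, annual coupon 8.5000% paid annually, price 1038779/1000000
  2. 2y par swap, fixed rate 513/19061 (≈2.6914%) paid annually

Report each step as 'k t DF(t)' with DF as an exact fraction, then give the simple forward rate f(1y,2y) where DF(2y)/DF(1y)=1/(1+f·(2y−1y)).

step 1 [1y] bond c/1=17/200: DF=(1038779/1000000 − 17/200·(0))/(1+17/200) = 4787/5000 ≈ 0.957400
step 2 [2y] swap r/1=513/19061: DF=(1 − 513/19061·(0.957400))/(1+513/19061) = 9487/10000 ≈ 0.948700

1 1 4787/5000
2 2 9487/10000
f(1y,2y) = ((4787/5000)/(9487/10000) − 1)/(1) = 87/9487 ≈ 0.9170%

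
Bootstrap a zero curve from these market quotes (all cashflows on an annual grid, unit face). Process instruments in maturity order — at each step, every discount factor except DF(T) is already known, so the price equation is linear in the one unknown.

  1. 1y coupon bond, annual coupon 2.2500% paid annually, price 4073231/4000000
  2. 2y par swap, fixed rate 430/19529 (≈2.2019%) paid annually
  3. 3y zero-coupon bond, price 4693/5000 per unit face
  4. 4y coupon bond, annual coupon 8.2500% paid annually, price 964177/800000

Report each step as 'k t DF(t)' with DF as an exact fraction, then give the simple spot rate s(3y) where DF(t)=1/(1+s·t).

step 1 [1y] bond c/1=9/400: DF=(4073231/4000000 − 9/400·(0))/(1+9/400) = 9959/10000 ≈ 0.995900
step 2 [2y] swap r/1=430/19529: DF=(1 − 430/19529·(0.995900))/(1+430/19529) = 957/1000 ≈ 0.957000
step 3 [3y] zero: DF = P = 4693/5000 ≈ 0.938600
step 4 [4y] bond c/1=33/400: DF=(964177/800000 − 33/400·(0.995900+0.957000+0.938600))/(1+33/400) = 893/1000 ≈ 0.893000

1 1 9959/10000
2 2 957/1000
3 3 4693/5000
4 4 893/1000
s(3y) = (1/(4693/5000) − 1)/(3) = 307/14079 ≈ 2.1806%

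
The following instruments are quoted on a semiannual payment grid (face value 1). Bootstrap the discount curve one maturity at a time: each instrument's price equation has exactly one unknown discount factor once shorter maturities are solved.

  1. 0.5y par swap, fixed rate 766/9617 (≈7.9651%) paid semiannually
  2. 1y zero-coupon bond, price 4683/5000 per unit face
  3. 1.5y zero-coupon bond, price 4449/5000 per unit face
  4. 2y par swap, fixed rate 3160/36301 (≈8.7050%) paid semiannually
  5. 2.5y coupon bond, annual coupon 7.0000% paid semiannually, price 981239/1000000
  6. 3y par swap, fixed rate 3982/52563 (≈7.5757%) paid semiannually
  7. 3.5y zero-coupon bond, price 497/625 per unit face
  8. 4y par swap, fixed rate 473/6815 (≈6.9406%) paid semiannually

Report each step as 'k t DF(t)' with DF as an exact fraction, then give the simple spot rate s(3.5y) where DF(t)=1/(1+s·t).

step 1 [0.5y] swap r/2=383/9617: DF=(1 − 383/9617·(0))/(1+383/9617) = 9617/10000 ≈ 0.961700
step 2 [1y] zero: DF = P = 4683/5000 ≈ 0.936600
step 3 [1.5y] zero: DF = P = 4449/5000 ≈ 0.889800
step 4 [2y] swap r/2=1580/36301: DF=(1 − 1580/36301·(0.961700+0.936600+0.889800))/(1+1580/36301) = 421/500 ≈ 0.842000
step 5 [2.5y] bond c/2=7/200: DF=(981239/1000000 − 7/200·(0.961700+0.936600+0.889800+0.842000))/(1+7/200) = 8253/10000 ≈ 0.825300
step 6 [3y] swap r/2=1991/52563: DF=(1 − 1991/52563·(0.961700+0.936600+0.889800+0.842000+0.825300))/(1+1991/52563) = 8009/10000 ≈ 0.800900
step 7 [3.5y] zero: DF = P = 497/625 ≈ 0.795200
step 8 [4y] swap r/2=473/13630: DF=(1 − 473/13630·(0.961700+0.936600+0.889800+0.842000+0.825300+0.800900+0.795200))/(1+473/13630) = 1527/2000 ≈ 0.763500

1 1/2 9617/10000
2 1 4683/5000
3 3/2 4449/5000
4 2 421/500
5 5/2 8253/10000
6 3 8009/10000
7 7/2 497/625
8 4 1527/2000
s(3.5y) = (1/(497/625) − 1)/(7/2) = 256/3479 ≈ 7.3584%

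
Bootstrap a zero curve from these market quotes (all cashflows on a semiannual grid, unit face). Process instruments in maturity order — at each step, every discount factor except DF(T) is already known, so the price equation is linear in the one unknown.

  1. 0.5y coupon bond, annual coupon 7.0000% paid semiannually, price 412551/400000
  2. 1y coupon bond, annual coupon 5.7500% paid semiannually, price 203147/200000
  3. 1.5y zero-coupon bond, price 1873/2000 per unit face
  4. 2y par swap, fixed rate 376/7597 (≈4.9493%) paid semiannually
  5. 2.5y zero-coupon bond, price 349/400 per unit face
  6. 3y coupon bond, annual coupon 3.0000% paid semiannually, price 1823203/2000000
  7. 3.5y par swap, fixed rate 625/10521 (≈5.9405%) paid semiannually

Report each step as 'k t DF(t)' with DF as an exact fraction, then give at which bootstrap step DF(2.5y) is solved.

1 1/2 1993/2000
2 1 1919/2000
3 3/2 1873/2000
4 2 453/500
5 5/2 349/400
6 3 8291/10000
7 7/2 13/16
DF(2.5y) is solved at step 5

step 1 [0.5y] bond c/2=7/200: DF=(412551/400000 − 7/200·(0))/(1+7/200) = 1993/2000 ≈ 0.996500
step 2 [1y] bond c/2=23/800: DF=(203147/200000 − 23/800·(0.996500))/(1+23/800) = 1919/2000 ≈ 0.959500
step 3 [1.5y] zero: DF = P = 1873/2000 ≈ 0.936500
step 4 [2y] swap r/2=188/7597: DF=(1 − 188/7597·(0.996500+0.959500+0.936500))/(1+188/7597) = 453/500 ≈ 0.906000
step 5 [2.5y] zero: DF = P = 349/400 ≈ 0.872500
step 6 [3y] bond c/2=3/200: DF=(1823203/2000000 − 3/200·(0.996500+0.959500+0.936500+0.906000+0.872500))/(1+3/200) = 8291/10000 ≈ 0.829100
step 7 [3.5y] swap r/2=625/21042: DF=(1 − 625/21042·(0.996500+0.959500+0.936500+0.906000+0.872500+0.829100))/(1+625/21042) = 13/16 ≈ 0.812500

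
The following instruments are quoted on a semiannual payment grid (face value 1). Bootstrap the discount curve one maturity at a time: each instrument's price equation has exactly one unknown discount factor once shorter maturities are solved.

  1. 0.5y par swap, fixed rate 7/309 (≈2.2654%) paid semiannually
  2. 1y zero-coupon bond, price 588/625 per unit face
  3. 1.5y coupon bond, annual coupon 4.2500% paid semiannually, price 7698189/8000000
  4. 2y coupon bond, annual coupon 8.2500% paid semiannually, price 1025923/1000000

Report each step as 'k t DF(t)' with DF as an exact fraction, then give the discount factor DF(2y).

1 1/2 618/625
2 1 588/625
3 3/2 9021/10000
4 2 8731/10000
DF(2y) = 8731/10000 ≈ 0.873100

step 1 [0.5y] swap r/2=7/618: DF=(1 − 7/618·(0))/(1+7/618) = 618/625 ≈ 0.988800
step 2 [1y] zero: DF = P = 588/625 ≈ 0.940800
step 3 [1.5y] bond c/2=17/800: DF=(7698189/8000000 − 17/800·(0.988800+0.940800))/(1+17/800) = 9021/10000 ≈ 0.902100
step 4 [2y] bond c/2=33/800: DF=(1025923/1000000 − 33/800·(0.988800+0.940800+0.902100))/(1+33/800) = 8731/10000 ≈ 0.873100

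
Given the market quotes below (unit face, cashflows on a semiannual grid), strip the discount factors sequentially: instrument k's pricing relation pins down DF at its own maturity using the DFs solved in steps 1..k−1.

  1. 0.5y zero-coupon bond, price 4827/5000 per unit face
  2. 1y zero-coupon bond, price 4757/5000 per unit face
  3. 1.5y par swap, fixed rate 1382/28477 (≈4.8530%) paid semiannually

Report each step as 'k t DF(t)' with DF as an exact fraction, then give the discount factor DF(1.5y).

1 1/2 4827/5000
2 1 4757/5000
3 3/2 9309/10000
DF(1.5y) = 9309/10000 ≈ 0.930900

step 1 [0.5y] zero: DF = P = 4827/5000 ≈ 0.965400
step 2 [1y] zero: DF = P = 4757/5000 ≈ 0.951400
step 3 [1.5y] swap r/2=691/28477: DF=(1 − 691/28477·(0.965400+0.951400))/(1+691/28477) = 9309/10000 ≈ 0.930900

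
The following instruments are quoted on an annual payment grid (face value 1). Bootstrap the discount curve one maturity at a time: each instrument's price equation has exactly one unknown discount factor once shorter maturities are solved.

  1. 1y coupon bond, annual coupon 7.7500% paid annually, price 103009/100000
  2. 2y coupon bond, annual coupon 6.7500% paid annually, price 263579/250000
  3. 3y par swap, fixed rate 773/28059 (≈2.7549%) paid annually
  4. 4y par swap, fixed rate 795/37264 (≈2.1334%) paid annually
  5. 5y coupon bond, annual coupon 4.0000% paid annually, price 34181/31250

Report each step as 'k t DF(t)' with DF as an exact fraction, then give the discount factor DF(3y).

1 1 239/250
2 2 1159/1250
3 3 9227/10000
4 4 1841/2000
5 5 2271/2500
DF(3y) = 9227/10000 ≈ 0.922700

step 1 [1y] bond c/1=31/400: DF=(103009/100000 − 31/400·(0))/(1+31/400) = 239/250 ≈ 0.956000
step 2 [2y] bond c/1=27/400: DF=(263579/250000 − 27/400·(0.956000))/(1+27/400) = 1159/1250 ≈ 0.927200
step 3 [3y] swap r/1=773/28059: DF=(1 − 773/28059·(0.956000+0.927200))/(1+773/28059) = 9227/10000 ≈ 0.922700
step 4 [4y] swap r/1=795/37264: DF=(1 − 795/37264·(0.956000+0.927200+0.922700))/(1+795/37264) = 1841/2000 ≈ 0.920500
step 5 [5y] bond c/1=1/25: DF=(34181/31250 − 1/25·(0.956000+0.927200+0.922700+0.920500))/(1+1/25) = 2271/2500 ≈ 0.908400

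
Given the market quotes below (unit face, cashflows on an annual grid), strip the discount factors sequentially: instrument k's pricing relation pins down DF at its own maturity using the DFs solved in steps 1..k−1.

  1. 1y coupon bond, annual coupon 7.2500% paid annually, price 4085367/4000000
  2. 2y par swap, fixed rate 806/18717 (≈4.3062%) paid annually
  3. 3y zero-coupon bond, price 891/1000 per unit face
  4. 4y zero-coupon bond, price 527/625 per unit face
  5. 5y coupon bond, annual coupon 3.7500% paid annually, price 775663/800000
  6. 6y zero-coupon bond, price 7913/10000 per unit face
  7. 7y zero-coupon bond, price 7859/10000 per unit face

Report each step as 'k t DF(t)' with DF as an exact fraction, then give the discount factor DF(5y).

step 1 [1y] bond c/1=29/400: DF=(4085367/4000000 − 29/400·(0))/(1+29/400) = 9523/10000 ≈ 0.952300
step 2 [2y] swap r/1=806/18717: DF=(1 − 806/18717·(0.952300))/(1+806/18717) = 4597/5000 ≈ 0.919400
step 3 [3y] zero: DF = P = 891/1000 ≈ 0.891000
step 4 [4y] zero: DF = P = 527/625 ≈ 0.843200
step 5 [5y] bond c/1=3/80: DF=(775663/800000 − 3/80·(0.952300+0.919400+0.891000+0.843200))/(1+3/80) = 4021/5000 ≈ 0.804200
step 6 [6y] zero: DF = P = 7913/10000 ≈ 0.791300
step 7 [7y] zero: DF = P = 7859/10000 ≈ 0.785900

1 1 9523/10000
2 2 4597/5000
3 3 891/1000
4 4 527/625
5 5 4021/5000
6 6 7913/10000
7 7 7859/10000
DF(5y) = 4021/5000 ≈ 0.804200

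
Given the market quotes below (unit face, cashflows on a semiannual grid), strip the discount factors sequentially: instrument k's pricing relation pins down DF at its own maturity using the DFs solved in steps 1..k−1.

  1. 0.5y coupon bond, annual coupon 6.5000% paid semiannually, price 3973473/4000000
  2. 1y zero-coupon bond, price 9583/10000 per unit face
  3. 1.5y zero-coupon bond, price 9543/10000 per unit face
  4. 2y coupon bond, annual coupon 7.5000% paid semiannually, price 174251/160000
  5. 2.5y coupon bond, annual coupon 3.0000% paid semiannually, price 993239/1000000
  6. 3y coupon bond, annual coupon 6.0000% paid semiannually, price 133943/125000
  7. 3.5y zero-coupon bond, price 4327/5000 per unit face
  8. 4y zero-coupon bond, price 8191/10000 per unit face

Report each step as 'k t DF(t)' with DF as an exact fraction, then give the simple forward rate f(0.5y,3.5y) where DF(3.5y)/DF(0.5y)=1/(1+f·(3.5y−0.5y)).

step 1 [0.5y] bond c/2=13/400: DF=(3973473/4000000 − 13/400·(0))/(1+13/400) = 9621/10000 ≈ 0.962100
step 2 [1y] zero: DF = P = 9583/10000 ≈ 0.958300
step 3 [1.5y] zero: DF = P = 9543/10000 ≈ 0.954300
step 4 [2y] bond c/2=3/80: DF=(174251/160000 − 3/80·(0.962100+0.958300+0.954300))/(1+3/80) = 4729/5000 ≈ 0.945800
step 5 [2.5y] bond c/2=3/200: DF=(993239/1000000 − 3/200·(0.962100+0.958300+0.954300+0.945800))/(1+3/200) = 9221/10000 ≈ 0.922100
step 6 [3y] bond c/2=3/100: DF=(133943/125000 − 3/100·(0.962100+0.958300+0.954300+0.945800+0.922100))/(1+3/100) = 4511/5000 ≈ 0.902200
step 7 [3.5y] zero: DF = P = 4327/5000 ≈ 0.865400
step 8 [4y] zero: DF = P = 8191/10000 ≈ 0.819100

1 1/2 9621/10000
2 1 9583/10000
3 3/2 9543/10000
4 2 4729/5000
5 5/2 9221/10000
6 3 4511/5000
7 7/2 4327/5000
8 4 8191/10000
f(0.5y,3.5y) = ((9621/10000)/(4327/5000) − 1)/(3) = 967/25962 ≈ 3.7247%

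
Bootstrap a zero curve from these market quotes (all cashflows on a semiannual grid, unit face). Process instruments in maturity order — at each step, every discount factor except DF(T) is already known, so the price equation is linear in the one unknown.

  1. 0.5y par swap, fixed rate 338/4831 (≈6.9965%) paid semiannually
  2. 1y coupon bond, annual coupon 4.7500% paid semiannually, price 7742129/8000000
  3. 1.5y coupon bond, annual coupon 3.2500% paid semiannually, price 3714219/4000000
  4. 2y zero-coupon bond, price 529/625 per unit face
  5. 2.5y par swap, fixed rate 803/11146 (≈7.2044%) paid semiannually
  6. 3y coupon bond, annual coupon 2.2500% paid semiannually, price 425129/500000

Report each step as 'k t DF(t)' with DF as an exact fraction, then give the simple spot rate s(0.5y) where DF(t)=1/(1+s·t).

1 1/2 4831/5000
2 1 9229/10000
3 3/2 1767/2000
4 2 529/625
5 5/2 4197/5000
6 3 989/1250
s(0.5y) = (1/(4831/5000) − 1)/(1/2) = 338/4831 ≈ 6.9965%

step 1 [0.5y] swap r/2=169/4831: DF=(1 − 169/4831·(0))/(1+169/4831) = 4831/5000 ≈ 0.966200
step 2 [1y] bond c/2=19/800: DF=(7742129/8000000 − 19/800·(0.966200))/(1+19/800) = 9229/10000 ≈ 0.922900
step 3 [1.5y] bond c/2=13/800: DF=(3714219/4000000 − 13/800·(0.966200+0.922900))/(1+13/800) = 1767/2000 ≈ 0.883500
step 4 [2y] zero: DF = P = 529/625 ≈ 0.846400
step 5 [2.5y] swap r/2=803/22292: DF=(1 − 803/22292·(0.966200+0.922900+0.883500+0.846400))/(1+803/22292) = 4197/5000 ≈ 0.839400
step 6 [3y] bond c/2=9/800: DF=(425129/500000 − 9/800·(0.966200+0.922900+0.883500+0.846400+0.839400))/(1+9/800) = 989/1250 ≈ 0.791200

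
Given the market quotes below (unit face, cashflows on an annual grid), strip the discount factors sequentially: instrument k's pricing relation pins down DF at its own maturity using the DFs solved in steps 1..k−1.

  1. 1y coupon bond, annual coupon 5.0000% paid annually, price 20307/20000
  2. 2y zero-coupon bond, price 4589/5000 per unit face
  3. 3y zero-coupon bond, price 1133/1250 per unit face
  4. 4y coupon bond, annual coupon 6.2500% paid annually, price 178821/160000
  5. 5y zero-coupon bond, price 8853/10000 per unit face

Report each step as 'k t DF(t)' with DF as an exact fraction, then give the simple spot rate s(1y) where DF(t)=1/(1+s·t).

step 1 [1y] bond c/1=1/20: DF=(20307/20000 − 1/20·(0))/(1+1/20) = 967/1000 ≈ 0.967000
step 2 [2y] zero: DF = P = 4589/5000 ≈ 0.917800
step 3 [3y] zero: DF = P = 1133/1250 ≈ 0.906400
step 4 [4y] bond c/1=1/16: DF=(178821/160000 − 1/16·(0.967000+0.917800+0.906400))/(1+1/16) = 8877/10000 ≈ 0.887700
step 5 [5y] zero: DF = P = 8853/10000 ≈ 0.885300

1 1 967/1000
2 2 4589/5000
3 3 1133/1250
4 4 8877/10000
5 5 8853/10000
s(1y) = (1/(967/1000) − 1)/(1) = 33/967 ≈ 3.4126%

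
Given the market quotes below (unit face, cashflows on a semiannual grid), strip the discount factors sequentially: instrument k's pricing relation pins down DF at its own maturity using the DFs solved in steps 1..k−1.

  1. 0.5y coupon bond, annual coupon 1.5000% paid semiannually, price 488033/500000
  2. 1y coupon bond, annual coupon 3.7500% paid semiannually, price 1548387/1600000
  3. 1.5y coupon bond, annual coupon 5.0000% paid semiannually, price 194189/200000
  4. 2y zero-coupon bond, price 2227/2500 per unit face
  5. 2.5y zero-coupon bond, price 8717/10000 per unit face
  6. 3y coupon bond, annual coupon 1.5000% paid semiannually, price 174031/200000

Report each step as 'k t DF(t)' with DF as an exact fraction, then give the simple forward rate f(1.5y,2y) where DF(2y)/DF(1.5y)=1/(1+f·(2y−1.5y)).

1 1/2 1211/1250
2 1 9321/10000
3 3/2 9009/10000
4 2 2227/2500
5 5/2 8717/10000
6 3 8297/10000
f(1.5y,2y) = ((9009/10000)/(2227/2500) − 1)/(1/2) = 101/4454 ≈ 2.2676%

step 1 [0.5y] bond c/2=3/400: DF=(488033/500000 − 3/400·(0))/(1+3/400) = 1211/1250 ≈ 0.968800
step 2 [1y] bond c/2=3/160: DF=(1548387/1600000 − 3/160·(0.968800))/(1+3/160) = 9321/10000 ≈ 0.932100
step 3 [1.5y] bond c/2=1/40: DF=(194189/200000 − 1/40·(0.968800+0.932100))/(1+1/40) = 9009/10000 ≈ 0.900900
step 4 [2y] zero: DF = P = 2227/2500 ≈ 0.890800
step 5 [2.5y] zero: DF = P = 8717/10000 ≈ 0.871700
step 6 [3y] bond c/2=3/400: DF=(174031/200000 − 3/400·(0.968800+0.932100+0.900900+0.890800+0.871700))/(1+3/400) = 8297/10000 ≈ 0.829700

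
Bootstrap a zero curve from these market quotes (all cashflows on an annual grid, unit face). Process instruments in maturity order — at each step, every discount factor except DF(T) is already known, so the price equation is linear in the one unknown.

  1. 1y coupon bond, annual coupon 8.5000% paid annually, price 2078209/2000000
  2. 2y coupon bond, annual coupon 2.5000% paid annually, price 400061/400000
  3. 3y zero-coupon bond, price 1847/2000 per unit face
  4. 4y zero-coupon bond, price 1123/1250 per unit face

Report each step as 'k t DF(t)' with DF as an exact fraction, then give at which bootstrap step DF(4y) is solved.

1 1 9577/10000
2 2 2381/2500
3 3 1847/2000
4 4 1123/1250
DF(4y) is solved at step 4

step 1 [1y] bond c/1=17/200: DF=(2078209/2000000 − 17/200·(0))/(1+17/200) = 9577/10000 ≈ 0.957700
step 2 [2y] bond c/1=1/40: DF=(400061/400000 − 1/40·(0.957700))/(1+1/40) = 2381/2500 ≈ 0.952400
step 3 [3y] zero: DF = P = 1847/2000 ≈ 0.923500
step 4 [4y] zero: DF = P = 1123/1250 ≈ 0.898400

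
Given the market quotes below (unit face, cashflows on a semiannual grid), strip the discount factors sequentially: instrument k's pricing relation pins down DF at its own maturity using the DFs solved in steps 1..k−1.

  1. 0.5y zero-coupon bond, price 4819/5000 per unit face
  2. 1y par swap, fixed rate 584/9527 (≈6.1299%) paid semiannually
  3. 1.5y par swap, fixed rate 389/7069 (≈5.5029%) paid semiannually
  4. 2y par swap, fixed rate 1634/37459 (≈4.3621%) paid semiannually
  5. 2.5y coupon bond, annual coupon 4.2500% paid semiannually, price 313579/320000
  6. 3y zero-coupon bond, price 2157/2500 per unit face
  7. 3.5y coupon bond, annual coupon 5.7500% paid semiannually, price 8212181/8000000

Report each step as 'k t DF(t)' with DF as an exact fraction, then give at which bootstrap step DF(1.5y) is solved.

step 1 [0.5y] zero: DF = P = 4819/5000 ≈ 0.963800
step 2 [1y] swap r/2=292/9527: DF=(1 − 292/9527·(0.963800))/(1+292/9527) = 1177/1250 ≈ 0.941600
step 3 [1.5y] swap r/2=389/14138: DF=(1 − 389/14138·(0.963800+0.941600))/(1+389/14138) = 4611/5000 ≈ 0.922200
step 4 [2y] swap r/2=817/37459: DF=(1 − 817/37459·(0.963800+0.941600+0.922200))/(1+817/37459) = 9183/10000 ≈ 0.918300
step 5 [2.5y] bond c/2=17/800: DF=(313579/320000 − 17/800·(0.963800+0.941600+0.922200+0.918300))/(1+17/800) = 551/625 ≈ 0.881600
step 6 [3y] zero: DF = P = 2157/2500 ≈ 0.862800
step 7 [3.5y] bond c/2=23/800: DF=(8212181/8000000 − 23/800·(0.963800+0.941600+0.922200+0.918300+0.881600+0.862800))/(1+23/800) = 2111/2500 ≈ 0.844400

1 1/2 4819/5000
2 1 1177/1250
3 3/2 4611/5000
4 2 9183/10000
5 5/2 551/625
6 3 2157/2500
7 7/2 2111/2500
DF(1.5y) is solved at step 3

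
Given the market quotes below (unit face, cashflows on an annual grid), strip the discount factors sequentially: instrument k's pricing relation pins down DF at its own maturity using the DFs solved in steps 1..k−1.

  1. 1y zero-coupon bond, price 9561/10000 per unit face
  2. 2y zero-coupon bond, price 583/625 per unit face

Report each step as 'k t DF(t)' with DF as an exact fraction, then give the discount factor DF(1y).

step 1 [1y] zero: DF = P = 9561/10000 ≈ 0.956100
step 2 [2y] zero: DF = P = 583/625 ≈ 0.932800

1 1 9561/10000
2 2 583/625
DF(1y) = 9561/10000 ≈ 0.956100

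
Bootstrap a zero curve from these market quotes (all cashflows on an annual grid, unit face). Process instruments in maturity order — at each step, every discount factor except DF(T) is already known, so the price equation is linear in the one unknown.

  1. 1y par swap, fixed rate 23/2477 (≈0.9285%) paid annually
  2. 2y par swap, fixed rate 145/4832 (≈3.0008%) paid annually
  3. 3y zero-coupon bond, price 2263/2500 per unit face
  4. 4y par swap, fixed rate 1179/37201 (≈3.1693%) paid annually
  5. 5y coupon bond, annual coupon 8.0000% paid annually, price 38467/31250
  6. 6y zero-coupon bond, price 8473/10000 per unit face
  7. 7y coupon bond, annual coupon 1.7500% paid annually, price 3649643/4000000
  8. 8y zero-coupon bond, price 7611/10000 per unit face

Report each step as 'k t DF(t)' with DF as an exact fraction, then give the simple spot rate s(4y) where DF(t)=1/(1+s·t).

1 1 2477/2500
2 2 471/500
3 3 2263/2500
4 4 8821/10000
5 5 4321/5000
6 6 8473/10000
7 7 8033/10000
8 8 7611/10000
s(4y) = (1/(8821/10000) − 1)/(4) = 1179/35284 ≈ 3.3415%

step 1 [1y] swap r/1=23/2477: DF=(1 − 23/2477·(0))/(1+23/2477) = 2477/2500 ≈ 0.990800
step 2 [2y] swap r/1=145/4832: DF=(1 − 145/4832·(0.990800))/(1+145/4832) = 471/500 ≈ 0.942000
step 3 [3y] zero: DF = P = 2263/2500 ≈ 0.905200
step 4 [4y] swap r/1=1179/37201: DF=(1 − 1179/37201·(0.990800+0.942000+0.905200))/(1+1179/37201) = 8821/10000 ≈ 0.882100
step 5 [5y] bond c/1=2/25: DF=(38467/31250 − 2/25·(0.990800+0.942000+0.905200+0.882100))/(1+2/25) = 4321/5000 ≈ 0.864200
step 6 [6y] zero: DF = P = 8473/10000 ≈ 0.847300
step 7 [7y] bond c/1=7/400: DF=(3649643/4000000 − 7/400·(0.990800+0.942000+0.905200+0.882100+0.864200+0.847300))/(1+7/400) = 8033/10000 ≈ 0.803300
step 8 [8y] zero: DF = P = 7611/10000 ≈ 0.761100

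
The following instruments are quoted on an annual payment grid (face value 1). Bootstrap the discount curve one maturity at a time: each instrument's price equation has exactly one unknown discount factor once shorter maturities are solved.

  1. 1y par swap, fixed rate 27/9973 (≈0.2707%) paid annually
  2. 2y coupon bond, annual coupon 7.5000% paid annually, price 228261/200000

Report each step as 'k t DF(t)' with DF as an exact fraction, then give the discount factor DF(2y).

1 1 9973/10000
2 2 9921/10000
DF(2y) = 9921/10000 ≈ 0.992100

step 1 [1y] swap r/1=27/9973: DF=(1 − 27/9973·(0))/(1+27/9973) = 9973/10000 ≈ 0.997300
step 2 [2y] bond c/1=3/40: DF=(228261/200000 − 3/40·(0.997300))/(1+3/40) = 9921/10000 ≈ 0.992100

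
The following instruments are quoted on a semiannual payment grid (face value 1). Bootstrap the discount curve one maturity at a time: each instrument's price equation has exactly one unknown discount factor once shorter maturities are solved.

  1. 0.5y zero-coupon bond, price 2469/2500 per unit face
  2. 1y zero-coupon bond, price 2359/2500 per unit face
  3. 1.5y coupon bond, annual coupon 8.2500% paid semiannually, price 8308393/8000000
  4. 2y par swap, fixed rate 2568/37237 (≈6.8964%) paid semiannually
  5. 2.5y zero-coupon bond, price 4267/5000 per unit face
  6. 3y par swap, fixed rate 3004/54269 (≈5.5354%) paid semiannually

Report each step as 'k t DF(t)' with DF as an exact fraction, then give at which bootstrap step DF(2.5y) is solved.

step 1 [0.5y] zero: DF = P = 2469/2500 ≈ 0.987600
step 2 [1y] zero: DF = P = 2359/2500 ≈ 0.943600
step 3 [1.5y] bond c/2=33/800: DF=(8308393/8000000 − 33/800·(0.987600+0.943600))/(1+33/800) = 9209/10000 ≈ 0.920900
step 4 [2y] swap r/2=1284/37237: DF=(1 − 1284/37237·(0.987600+0.943600+0.920900))/(1+1284/37237) = 2179/2500 ≈ 0.871600
step 5 [2.5y] zero: DF = P = 4267/5000 ≈ 0.853400
step 6 [3y] swap r/2=1502/54269: DF=(1 − 1502/54269·(0.987600+0.943600+0.920900+0.871600+0.853400))/(1+1502/54269) = 4249/5000 ≈ 0.849800

1 1/2 2469/2500
2 1 2359/2500
3 3/2 9209/10000
4 2 2179/2500
5 5/2 4267/5000
6 3 4249/5000
DF(2.5y) is solved at step 5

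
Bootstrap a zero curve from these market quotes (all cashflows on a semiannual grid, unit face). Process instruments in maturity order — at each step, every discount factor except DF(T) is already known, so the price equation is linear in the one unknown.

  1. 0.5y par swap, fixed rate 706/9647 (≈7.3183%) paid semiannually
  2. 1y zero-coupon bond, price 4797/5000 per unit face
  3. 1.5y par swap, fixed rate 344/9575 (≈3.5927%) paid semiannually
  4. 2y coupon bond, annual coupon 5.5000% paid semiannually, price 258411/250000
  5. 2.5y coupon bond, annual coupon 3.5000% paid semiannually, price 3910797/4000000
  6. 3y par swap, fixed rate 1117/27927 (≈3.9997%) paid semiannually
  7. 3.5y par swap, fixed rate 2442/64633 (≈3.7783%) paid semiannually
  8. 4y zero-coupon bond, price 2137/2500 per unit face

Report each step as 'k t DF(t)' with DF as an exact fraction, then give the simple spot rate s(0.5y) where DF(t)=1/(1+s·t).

step 1 [0.5y] swap r/2=353/9647: DF=(1 − 353/9647·(0))/(1+353/9647) = 9647/10000 ≈ 0.964700
step 2 [1y] zero: DF = P = 4797/5000 ≈ 0.959400
step 3 [1.5y] swap r/2=172/9575: DF=(1 − 172/9575·(0.964700+0.959400))/(1+172/9575) = 2371/2500 ≈ 0.948400
step 4 [2y] bond c/2=11/400: DF=(258411/250000 − 11/400·(0.964700+0.959400+0.948400))/(1+11/400) = 9291/10000 ≈ 0.929100
step 5 [2.5y] bond c/2=7/400: DF=(3910797/4000000 − 7/400·(0.964700+0.959400+0.948400+0.929100))/(1+7/400) = 1791/2000 ≈ 0.895500
step 6 [3y] swap r/2=1117/55854: DF=(1 − 1117/55854·(0.964700+0.959400+0.948400+0.929100+0.895500))/(1+1117/55854) = 8883/10000 ≈ 0.888300
step 7 [3.5y] swap r/2=1221/64633: DF=(1 − 1221/64633·(0.964700+0.959400+0.948400+0.929100+0.895500+0.888300))/(1+1221/64633) = 8779/10000 ≈ 0.877900
step 8 [4y] zero: DF = P = 2137/2500 ≈ 0.854800

1 1/2 9647/10000
2 1 4797/5000
3 3/2 2371/2500
4 2 9291/10000
5 5/2 1791/2000
6 3 8883/10000
7 7/2 8779/10000
8 4 2137/2500
s(0.5y) = (1/(9647/10000) − 1)/(1/2) = 706/9647 ≈ 7.3183%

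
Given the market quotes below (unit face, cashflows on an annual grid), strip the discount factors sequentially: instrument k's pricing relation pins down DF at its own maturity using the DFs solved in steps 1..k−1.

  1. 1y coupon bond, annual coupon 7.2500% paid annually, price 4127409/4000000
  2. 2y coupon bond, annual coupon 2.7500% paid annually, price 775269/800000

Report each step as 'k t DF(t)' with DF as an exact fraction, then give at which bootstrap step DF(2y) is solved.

1 1 9621/10000
2 2 4587/5000
DF(2y) is solved at step 2

step 1 [1y] bond c/1=29/400: DF=(4127409/4000000 − 29/400·(0))/(1+29/400) = 9621/10000 ≈ 0.962100
step 2 [2y] bond c/1=11/400: DF=(775269/800000 − 11/400·(0.962100))/(1+11/400) = 4587/5000 ≈ 0.917400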